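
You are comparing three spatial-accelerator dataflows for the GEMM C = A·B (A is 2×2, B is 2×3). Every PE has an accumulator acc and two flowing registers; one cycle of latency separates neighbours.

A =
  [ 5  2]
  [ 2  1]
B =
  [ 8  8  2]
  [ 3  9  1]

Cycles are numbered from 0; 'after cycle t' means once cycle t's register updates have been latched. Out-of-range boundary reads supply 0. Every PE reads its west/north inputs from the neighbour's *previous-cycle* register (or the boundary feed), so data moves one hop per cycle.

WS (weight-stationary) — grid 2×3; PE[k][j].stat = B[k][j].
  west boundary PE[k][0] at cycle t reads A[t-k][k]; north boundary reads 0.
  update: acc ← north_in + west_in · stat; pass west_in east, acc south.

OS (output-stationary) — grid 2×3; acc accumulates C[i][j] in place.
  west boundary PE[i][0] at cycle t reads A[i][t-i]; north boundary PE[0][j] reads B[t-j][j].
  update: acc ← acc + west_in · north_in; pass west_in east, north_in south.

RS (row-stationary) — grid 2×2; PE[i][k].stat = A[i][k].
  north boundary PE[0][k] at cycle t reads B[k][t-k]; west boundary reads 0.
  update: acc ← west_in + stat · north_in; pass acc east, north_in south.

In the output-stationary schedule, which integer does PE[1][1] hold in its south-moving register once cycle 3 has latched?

register = 9

Tracing OS — 2×3 array, target PE[1][1]:
  step 0 · PE0,1: acc=0; fwd→0 fwd↓0
  step 0 · PE1,0: acc=0; fwd→0 fwd↓0
  step 0 · PE1,1: acc=0; fwd→0 fwd↓0
  step 1 · PE0,1: acc=40; fwd→5 fwd↓8
  step 1 · PE1,0: acc=16; fwd→2 fwd↓8
  step 1 · PE1,1: acc=0; fwd→0 fwd↓0
  step 2 · PE0,1: acc=58; fwd→2 fwd↓9
  step 2 · PE1,0: acc=19; fwd→1 fwd↓3
  step 2 · PE1,1: acc=16; fwd→2 fwd↓8
  step 3 · PE0,1: acc=58; fwd→0 fwd↓0
  step 3 · PE1,0: acc=19; fwd→0 fwd↓0
  step 3 · PE1,1: acc=25; fwd→1 fwd↓9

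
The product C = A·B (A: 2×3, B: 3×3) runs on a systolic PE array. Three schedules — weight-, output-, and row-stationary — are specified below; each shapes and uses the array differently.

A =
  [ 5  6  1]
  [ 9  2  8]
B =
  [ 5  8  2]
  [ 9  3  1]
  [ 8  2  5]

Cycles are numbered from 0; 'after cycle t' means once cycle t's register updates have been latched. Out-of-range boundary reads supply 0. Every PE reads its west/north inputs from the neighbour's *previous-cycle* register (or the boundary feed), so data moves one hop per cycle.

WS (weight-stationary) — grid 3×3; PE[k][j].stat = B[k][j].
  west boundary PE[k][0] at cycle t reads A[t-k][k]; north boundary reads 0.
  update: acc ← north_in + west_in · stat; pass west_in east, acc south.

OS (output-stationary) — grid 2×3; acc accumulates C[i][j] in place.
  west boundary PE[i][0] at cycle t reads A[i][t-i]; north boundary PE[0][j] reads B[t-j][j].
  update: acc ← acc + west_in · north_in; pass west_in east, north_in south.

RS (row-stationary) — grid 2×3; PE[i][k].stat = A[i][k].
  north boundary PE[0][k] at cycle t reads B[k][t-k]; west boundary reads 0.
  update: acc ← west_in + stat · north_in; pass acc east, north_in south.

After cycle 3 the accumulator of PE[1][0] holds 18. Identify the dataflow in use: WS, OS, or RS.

WS (3×3 grid), PE[1][0]:
  c0 r1c0: 0 / 0 / 0
  c1 r1c0: 79 / 6 / 79
  c2 r1c0: 63 / 2 / 63
  c3 r1c0: 0 / 0 / 0
OS (2×3 grid), PE[1][0]:
  c0 r1c0: 0 / 0 / 0
  c1 r1c0: 45 / 9 / 5
  c2 r1c0: 63 / 2 / 9
  c3 r1c0: 127 / 8 / 8
RS (2×3 grid), PE[1][0]:
  c0 r1c0: 0 / 0 / 0
  c1 r1c0: 45 / 45 / 5
  c2 r1c0: 72 / 72 / 8
  c3 r1c0: 18 / 18 / 2

dataflow = RS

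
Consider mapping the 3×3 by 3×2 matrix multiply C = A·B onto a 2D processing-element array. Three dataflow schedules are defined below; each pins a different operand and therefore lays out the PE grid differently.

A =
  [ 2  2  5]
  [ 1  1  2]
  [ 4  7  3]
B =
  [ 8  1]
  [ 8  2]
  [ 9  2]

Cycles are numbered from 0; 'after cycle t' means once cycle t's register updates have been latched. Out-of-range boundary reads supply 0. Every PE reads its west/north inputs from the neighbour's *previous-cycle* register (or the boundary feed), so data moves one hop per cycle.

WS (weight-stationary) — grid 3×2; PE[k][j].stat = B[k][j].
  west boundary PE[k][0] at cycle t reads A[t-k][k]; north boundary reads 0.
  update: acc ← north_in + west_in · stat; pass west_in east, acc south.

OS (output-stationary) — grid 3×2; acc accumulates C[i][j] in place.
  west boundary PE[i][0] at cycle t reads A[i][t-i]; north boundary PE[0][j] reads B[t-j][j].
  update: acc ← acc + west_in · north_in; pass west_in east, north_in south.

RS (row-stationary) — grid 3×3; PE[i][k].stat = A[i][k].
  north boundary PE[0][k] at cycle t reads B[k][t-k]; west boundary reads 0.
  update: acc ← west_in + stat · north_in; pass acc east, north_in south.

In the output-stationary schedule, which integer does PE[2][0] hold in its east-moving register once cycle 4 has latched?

OS on a 3×2 grid — tracing PE[2][0] and its feeders:
  step 0 · PE1,0: acc=0; fwd→0 fwd↓0
  step 0 · PE2,0: acc=0; fwd→0 fwd↓0
  step 1 · PE1,0: acc=8; fwd→1 fwd↓8
  step 1 · PE2,0: acc=0; fwd→0 fwd↓0
  step 2 · PE1,0: acc=16; fwd→1 fwd↓8
  step 2 · PE2,0: acc=32; fwd→4 fwd↓8
  step 3 · PE1,0: acc=34; fwd→2 fwd↓9
  step 3 · PE2,0: acc=88; fwd→7 fwd↓8
  step 4 · PE1,0: acc=34; fwd→0 fwd↓0
  step 4 · PE2,0: acc=115; fwd→3 fwd↓9

register = 3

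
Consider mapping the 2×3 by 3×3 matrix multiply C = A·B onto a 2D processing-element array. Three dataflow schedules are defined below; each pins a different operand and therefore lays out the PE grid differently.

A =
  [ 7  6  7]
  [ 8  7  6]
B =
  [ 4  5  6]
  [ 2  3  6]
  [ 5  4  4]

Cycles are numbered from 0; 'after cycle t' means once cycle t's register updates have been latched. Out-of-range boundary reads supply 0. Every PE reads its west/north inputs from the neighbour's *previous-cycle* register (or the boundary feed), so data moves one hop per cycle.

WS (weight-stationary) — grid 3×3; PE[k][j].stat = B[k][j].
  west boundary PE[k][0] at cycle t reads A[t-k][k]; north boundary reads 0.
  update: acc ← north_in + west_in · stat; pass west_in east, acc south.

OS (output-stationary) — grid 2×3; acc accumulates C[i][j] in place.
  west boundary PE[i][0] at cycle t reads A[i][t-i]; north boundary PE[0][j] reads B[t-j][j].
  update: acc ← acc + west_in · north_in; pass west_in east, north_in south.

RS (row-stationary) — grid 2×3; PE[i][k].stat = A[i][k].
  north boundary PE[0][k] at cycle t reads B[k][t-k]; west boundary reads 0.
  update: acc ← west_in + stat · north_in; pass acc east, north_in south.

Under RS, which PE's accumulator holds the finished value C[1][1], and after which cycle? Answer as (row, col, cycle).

RS — PE[1][2] is where C[1][1] collects:
  cycle 0: PE[1][2] → acc 0, east 0, south 0
  cycle 1: PE[1][2] → acc 0, east 0, south 0
  cycle 2: PE[1][2] → acc 0, east 0, south 0
  cycle 3: PE[1][2] → acc 76, east 76, south 5
  cycle 4: PE[1][2] → acc 85, east 85, south 4

(row, col, cycle) = (1, 2, 4)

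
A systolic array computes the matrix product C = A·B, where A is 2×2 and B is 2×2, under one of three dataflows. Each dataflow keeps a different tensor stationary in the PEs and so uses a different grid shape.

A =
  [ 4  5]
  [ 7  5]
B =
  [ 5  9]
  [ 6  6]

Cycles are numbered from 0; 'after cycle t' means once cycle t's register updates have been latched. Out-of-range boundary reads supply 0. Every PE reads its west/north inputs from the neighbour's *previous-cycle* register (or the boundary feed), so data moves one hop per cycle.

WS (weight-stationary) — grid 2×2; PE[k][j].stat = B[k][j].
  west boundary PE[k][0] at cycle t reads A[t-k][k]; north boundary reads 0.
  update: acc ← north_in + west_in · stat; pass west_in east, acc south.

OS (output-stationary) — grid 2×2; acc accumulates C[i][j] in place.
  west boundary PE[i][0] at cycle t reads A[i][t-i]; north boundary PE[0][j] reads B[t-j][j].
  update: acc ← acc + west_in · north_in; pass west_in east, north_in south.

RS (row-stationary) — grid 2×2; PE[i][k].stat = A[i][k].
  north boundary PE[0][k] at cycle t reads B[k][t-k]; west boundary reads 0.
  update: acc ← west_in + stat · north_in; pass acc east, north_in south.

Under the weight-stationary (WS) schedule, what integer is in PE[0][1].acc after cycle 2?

WS (2×2). Following PE[0][1] plus its west/north inputs:
  c0 r0c0: 20 / 4 / 20
  c0 r0c1: 0 / 0 / 0
  c1 r0c0: 35 / 7 / 35
  c1 r0c1: 36 / 4 / 36
  c2 r0c0: 0 / 0 / 0
  c2 r0c1: 63 / 7 / 63

PE[0][1].acc = 63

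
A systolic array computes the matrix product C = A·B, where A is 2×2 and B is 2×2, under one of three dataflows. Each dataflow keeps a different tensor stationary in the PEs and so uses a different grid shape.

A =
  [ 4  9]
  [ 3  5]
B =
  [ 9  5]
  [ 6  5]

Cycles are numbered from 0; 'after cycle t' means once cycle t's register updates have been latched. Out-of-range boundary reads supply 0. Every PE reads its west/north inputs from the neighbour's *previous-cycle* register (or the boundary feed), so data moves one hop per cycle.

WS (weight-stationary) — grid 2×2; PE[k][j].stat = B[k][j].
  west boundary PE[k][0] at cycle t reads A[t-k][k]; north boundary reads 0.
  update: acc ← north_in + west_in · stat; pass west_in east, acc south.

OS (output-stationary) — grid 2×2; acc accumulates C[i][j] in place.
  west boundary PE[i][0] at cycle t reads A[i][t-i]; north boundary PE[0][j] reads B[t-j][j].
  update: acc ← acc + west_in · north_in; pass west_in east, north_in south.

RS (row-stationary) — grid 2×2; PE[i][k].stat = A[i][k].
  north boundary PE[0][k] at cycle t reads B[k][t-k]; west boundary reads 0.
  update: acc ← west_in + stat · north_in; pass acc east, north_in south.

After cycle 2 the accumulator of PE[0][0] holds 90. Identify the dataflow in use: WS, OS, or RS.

dataflow = OS

WS (2×2 grid), PE[0][0]:
  [0] (0,0) acc=36 (h:4 v:36)
  [1] (0,0) acc=27 (h:3 v:27)
  [2] (0,0) acc=0 (h:0 v:0)
OS (2×2 grid), PE[0][0]:
  [0] (0,0) acc=36 (h:4 v:9)
  [1] (0,0) acc=90 (h:9 v:6)
  [2] (0,0) acc=90 (h:0 v:0)
RS (2×2 grid), PE[0][0]:
  [0] (0,0) acc=36 (h:36 v:9)
  [1] (0,0) acc=20 (h:20 v:5)
  [2] (0,0) acc=0 (h:0 v:0)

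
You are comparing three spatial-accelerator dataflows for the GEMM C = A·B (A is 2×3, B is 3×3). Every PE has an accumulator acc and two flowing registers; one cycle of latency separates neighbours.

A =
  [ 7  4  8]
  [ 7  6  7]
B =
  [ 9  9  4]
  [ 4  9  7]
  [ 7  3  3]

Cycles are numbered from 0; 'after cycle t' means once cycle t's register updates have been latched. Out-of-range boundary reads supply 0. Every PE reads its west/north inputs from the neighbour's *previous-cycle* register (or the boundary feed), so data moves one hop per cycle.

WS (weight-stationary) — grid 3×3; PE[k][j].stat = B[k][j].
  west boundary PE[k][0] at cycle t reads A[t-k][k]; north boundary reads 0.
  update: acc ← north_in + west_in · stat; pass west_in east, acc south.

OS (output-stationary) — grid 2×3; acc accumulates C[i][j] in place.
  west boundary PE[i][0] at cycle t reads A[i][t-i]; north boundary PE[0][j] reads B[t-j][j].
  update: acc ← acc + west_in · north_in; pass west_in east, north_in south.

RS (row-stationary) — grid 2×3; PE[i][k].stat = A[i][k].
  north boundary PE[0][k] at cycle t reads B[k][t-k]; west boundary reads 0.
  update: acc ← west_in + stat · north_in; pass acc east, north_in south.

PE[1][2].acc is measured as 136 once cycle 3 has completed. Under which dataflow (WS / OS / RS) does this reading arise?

dataflow = RS

WS [3×3] PE[1][2] across cycles:
  cycle 0: PE[1][2] → acc 0, east 0, south 0
  cycle 1: PE[1][2] → acc 0, east 0, south 0
  cycle 2: PE[1][2] → acc 0, east 0, south 0
  cycle 3: PE[1][2] → acc 56, east 4, south 56
OS [2×3] PE[1][2] across cycles:
  cycle 0: PE[1][2] → acc 0, east 0, south 0
  cycle 1: PE[1][2] → acc 0, east 0, south 0
  cycle 2: PE[1][2] → acc 0, east 0, south 0
  cycle 3: PE[1][2] → acc 28, east 7, south 4
RS [2×3] PE[1][2] across cycles:
  cycle 0: PE[1][2] → acc 0, east 0, south 0
  cycle 1: PE[1][2] → acc 0, east 0, south 0
  cycle 2: PE[1][2] → acc 0, east 0, south 0
  cycle 3: PE[1][2] → acc 136, east 136, south 7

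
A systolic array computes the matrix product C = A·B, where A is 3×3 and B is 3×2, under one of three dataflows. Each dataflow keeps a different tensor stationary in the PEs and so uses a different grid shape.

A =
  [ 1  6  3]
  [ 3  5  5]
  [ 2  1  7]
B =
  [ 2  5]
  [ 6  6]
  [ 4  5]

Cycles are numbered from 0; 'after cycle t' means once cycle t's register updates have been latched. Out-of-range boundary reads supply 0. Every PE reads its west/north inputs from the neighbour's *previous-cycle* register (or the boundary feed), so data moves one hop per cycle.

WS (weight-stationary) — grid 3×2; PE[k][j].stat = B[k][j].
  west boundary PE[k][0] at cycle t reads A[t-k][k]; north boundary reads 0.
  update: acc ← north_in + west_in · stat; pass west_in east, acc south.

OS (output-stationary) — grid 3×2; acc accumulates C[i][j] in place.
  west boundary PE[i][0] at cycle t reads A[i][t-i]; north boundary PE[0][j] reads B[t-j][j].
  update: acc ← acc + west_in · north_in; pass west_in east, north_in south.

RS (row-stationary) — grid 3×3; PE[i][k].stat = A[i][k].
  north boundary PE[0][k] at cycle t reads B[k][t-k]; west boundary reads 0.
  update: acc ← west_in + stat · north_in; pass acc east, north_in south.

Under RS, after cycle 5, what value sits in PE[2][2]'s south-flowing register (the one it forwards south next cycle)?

Tracing RS — 3×3 array, target PE[2][2]:
  step 0 · PE1,2: acc=0; fwd→0 fwd↓0
  step 0 · PE2,1: acc=0; fwd→0 fwd↓0
  step 0 · PE2,2: acc=0; fwd→0 fwd↓0
  step 1 · PE1,2: acc=0; fwd→0 fwd↓0
  step 1 · PE2,1: acc=0; fwd→0 fwd↓0
  step 1 · PE2,2: acc=0; fwd→0 fwd↓0
  step 2 · PE1,2: acc=0; fwd→0 fwd↓0
  step 2 · PE2,1: acc=0; fwd→0 fwd↓0
  step 2 · PE2,2: acc=0; fwd→0 fwd↓0
  step 3 · PE1,2: acc=56; fwd→56 fwd↓4
  step 3 · PE2,1: acc=10; fwd→10 fwd↓6
  step 3 · PE2,2: acc=0; fwd→0 fwd↓0
  step 4 · PE1,2: acc=70; fwd→70 fwd↓5
  step 4 · PE2,1: acc=16; fwd→16 fwd↓6
  step 4 · PE2,2: acc=38; fwd→38 fwd↓4
  step 5 · PE1,2: acc=0; fwd→0 fwd↓0
  step 5 · PE2,1: acc=0; fwd→0 fwd↓0
  step 5 · PE2,2: acc=51; fwd→51 fwd↓5

register = 5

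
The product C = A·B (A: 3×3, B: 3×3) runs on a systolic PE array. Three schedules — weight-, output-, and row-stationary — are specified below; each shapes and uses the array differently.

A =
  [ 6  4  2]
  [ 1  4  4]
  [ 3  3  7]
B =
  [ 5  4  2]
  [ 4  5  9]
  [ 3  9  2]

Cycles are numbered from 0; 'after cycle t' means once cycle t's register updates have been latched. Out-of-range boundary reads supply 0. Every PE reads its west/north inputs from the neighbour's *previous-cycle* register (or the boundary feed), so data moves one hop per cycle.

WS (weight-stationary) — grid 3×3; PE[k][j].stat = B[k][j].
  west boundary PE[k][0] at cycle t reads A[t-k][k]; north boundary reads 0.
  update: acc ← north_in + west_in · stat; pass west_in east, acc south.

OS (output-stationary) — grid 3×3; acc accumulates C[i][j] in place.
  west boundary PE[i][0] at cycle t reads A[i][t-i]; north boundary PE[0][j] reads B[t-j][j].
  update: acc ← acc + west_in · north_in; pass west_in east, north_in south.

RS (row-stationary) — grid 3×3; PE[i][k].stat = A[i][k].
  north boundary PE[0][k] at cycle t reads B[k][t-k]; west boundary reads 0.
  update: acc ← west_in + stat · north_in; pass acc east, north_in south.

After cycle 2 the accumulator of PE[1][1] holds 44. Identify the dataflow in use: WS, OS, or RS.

WS [3×3] PE[1][1] across cycles:
  after 0 — PE[1][1] acc=0, pass-E 0, pass-S 0
  after 1 — PE[1][1] acc=0, pass-E 0, pass-S 0
  after 2 — PE[1][1] acc=44, pass-E 4, pass-S 44
OS [3×3] PE[1][1] across cycles:
  after 0 — PE[1][1] acc=0, pass-E 0, pass-S 0
  after 1 — PE[1][1] acc=0, pass-E 0, pass-S 0
  after 2 — PE[1][1] acc=4, pass-E 1, pass-S 4
RS [3×3] PE[1][1] across cycles:
  after 0 — PE[1][1] acc=0, pass-E 0, pass-S 0
  after 1 — PE[1][1] acc=0, pass-E 0, pass-S 0
  after 2 — PE[1][1] acc=21, pass-E 21, pass-S 4

dataflow = WS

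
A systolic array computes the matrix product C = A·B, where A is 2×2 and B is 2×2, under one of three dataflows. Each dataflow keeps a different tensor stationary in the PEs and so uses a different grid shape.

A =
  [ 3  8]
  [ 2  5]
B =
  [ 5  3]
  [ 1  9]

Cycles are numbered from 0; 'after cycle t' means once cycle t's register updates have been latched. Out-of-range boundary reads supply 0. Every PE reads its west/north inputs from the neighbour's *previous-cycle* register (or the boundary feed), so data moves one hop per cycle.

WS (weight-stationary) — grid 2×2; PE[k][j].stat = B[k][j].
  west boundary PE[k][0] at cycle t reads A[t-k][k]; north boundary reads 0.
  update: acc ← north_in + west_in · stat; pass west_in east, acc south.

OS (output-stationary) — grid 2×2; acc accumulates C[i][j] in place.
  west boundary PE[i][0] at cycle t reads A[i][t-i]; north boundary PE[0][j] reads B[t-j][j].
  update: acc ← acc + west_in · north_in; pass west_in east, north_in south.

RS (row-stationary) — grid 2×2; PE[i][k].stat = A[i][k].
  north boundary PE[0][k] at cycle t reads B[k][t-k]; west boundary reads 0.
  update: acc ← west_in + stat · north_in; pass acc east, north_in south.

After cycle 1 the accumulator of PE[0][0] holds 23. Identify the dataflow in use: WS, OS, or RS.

dataflow = OS

— WS: 2×2; PE[0][0] trace:
  after 0 — PE[0][0] acc=15, pass-E 3, pass-S 15
  after 1 — PE[0][0] acc=10, pass-E 2, pass-S 10
— OS: 2×2; PE[0][0] trace:
  after 0 — PE[0][0] acc=15, pass-E 3, pass-S 5
  after 1 — PE[0][0] acc=23, pass-E 8, pass-S 1
— RS: 2×2; PE[0][0] trace:
  after 0 — PE[0][0] acc=15, pass-E 15, pass-S 5
  after 1 — PE[0][0] acc=9, pass-E 9, pass-S 3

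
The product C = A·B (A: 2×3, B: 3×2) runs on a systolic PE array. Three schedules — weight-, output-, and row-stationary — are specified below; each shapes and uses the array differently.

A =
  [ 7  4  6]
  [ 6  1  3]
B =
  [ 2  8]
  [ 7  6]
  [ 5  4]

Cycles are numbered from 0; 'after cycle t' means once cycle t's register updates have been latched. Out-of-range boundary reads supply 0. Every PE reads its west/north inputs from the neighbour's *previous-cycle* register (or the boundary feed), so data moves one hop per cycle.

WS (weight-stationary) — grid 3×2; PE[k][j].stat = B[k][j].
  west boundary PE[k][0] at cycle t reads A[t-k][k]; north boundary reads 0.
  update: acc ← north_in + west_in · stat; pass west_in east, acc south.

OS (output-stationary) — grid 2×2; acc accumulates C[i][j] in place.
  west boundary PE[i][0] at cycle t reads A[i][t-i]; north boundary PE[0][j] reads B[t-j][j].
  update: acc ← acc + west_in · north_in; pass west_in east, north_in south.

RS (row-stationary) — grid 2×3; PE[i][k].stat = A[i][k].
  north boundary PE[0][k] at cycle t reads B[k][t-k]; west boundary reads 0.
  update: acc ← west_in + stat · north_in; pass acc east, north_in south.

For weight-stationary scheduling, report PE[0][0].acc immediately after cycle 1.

WS (3×2). Following PE[0][0] plus its west/north inputs:
  [0] (0,0) acc=14 (h:7 v:14)
  [1] (0,0) acc=12 (h:6 v:12)

PE[0][0].acc = 12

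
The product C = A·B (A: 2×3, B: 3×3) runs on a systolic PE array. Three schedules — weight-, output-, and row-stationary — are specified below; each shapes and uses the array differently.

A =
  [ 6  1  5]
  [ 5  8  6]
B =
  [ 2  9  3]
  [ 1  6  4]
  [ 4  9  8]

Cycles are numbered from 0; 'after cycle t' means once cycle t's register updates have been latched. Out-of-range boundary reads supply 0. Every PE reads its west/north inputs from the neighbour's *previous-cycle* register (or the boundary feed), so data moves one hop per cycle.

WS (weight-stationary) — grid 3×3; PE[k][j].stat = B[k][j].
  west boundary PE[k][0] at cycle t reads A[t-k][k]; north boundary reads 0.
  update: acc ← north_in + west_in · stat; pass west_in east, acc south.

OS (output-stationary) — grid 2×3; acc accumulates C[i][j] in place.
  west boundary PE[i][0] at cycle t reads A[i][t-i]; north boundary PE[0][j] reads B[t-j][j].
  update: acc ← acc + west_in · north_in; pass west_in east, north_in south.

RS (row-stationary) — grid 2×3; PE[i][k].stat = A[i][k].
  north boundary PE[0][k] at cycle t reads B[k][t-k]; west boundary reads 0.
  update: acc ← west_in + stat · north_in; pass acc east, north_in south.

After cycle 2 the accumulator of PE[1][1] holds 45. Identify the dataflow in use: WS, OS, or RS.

WS [3×3] PE[1][1] across cycles:
  cycle 0: PE[1][1] → acc 0, east 0, south 0
  cycle 1: PE[1][1] → acc 0, east 0, south 0
  cycle 2: PE[1][1] → acc 60, east 1, south 60
OS [2×3] PE[1][1] across cycles:
  cycle 0: PE[1][1] → acc 0, east 0, south 0
  cycle 1: PE[1][1] → acc 0, east 0, south 0
  cycle 2: PE[1][1] → acc 45, east 5, south 9
RS [2×3] PE[1][1] across cycles:
  cycle 0: PE[1][1] → acc 0, east 0, south 0
  cycle 1: PE[1][1] → acc 0, east 0, south 0
  cycle 2: PE[1][1] → acc 18, east 18, south 1

dataflow = OS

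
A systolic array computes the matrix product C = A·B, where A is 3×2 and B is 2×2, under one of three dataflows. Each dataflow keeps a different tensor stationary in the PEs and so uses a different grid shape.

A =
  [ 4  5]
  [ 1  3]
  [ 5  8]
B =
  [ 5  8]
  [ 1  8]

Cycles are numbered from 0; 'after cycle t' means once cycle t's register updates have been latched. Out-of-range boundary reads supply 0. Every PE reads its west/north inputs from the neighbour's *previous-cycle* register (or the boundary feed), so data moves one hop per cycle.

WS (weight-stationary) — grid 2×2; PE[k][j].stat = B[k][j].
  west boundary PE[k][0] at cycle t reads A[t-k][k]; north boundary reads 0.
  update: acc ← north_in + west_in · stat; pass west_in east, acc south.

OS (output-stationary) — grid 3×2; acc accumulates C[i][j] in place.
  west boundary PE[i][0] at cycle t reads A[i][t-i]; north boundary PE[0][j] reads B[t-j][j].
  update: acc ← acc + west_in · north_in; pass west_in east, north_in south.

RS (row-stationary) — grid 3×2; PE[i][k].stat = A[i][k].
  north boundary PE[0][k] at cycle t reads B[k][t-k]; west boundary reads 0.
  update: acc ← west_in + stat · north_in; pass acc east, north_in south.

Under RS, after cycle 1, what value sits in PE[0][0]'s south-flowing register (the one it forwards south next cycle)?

register = 8

RS on a 3×2 grid — tracing PE[0][0] and its feeders:
  step 0 · PE0,0: acc=20; fwd→20 fwd↓5
  step 1 · PE0,0: acc=32; fwd→32 fwd↓8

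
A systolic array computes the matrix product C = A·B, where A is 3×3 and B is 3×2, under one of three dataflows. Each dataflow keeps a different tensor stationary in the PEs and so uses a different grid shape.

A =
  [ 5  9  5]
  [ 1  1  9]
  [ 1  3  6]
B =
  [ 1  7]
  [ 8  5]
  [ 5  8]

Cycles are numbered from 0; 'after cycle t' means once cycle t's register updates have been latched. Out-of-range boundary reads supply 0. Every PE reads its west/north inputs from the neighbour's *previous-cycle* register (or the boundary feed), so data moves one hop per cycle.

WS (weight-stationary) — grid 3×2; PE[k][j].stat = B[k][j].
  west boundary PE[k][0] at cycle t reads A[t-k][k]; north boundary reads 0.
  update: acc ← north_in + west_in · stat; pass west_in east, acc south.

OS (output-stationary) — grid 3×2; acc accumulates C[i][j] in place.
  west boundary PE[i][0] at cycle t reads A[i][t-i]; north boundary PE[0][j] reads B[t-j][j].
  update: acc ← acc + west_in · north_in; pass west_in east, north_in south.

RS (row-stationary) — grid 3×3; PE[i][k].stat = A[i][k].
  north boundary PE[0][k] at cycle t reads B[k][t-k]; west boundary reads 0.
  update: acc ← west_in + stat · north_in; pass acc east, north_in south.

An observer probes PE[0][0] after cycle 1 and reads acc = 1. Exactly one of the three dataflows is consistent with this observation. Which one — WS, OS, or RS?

dataflow = WS

Under WS (3×2), PE[0][0]:
  t=0 PE[0][0]: acc=5 h=5 v=5
  t=1 PE[0][0]: acc=1 h=1 v=1
Under OS (3×2), PE[0][0]:
  t=0 PE[0][0]: acc=5 h=5 v=1
  t=1 PE[0][0]: acc=77 h=9 v=8
Under RS (3×3), PE[0][0]:
  t=0 PE[0][0]: acc=5 h=5 v=1
  t=1 PE[0][0]: acc=35 h=35 v=7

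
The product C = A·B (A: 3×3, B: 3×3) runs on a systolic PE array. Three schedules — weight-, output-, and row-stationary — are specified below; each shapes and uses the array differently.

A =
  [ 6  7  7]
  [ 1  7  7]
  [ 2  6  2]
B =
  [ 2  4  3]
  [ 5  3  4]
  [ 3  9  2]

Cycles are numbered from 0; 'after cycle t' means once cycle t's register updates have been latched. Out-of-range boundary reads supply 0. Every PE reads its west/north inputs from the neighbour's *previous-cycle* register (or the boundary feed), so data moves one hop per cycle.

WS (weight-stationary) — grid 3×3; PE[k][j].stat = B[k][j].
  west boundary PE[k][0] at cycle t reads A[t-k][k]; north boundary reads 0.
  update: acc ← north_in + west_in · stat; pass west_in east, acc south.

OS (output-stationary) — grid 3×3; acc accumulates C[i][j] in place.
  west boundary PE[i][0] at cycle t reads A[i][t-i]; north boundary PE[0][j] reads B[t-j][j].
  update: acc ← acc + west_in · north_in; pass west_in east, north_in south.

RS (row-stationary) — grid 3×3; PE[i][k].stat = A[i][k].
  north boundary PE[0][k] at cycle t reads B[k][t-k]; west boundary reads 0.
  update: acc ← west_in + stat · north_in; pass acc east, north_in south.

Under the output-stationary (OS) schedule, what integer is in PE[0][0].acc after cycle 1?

Tracing OS — 3×3 array, target PE[0][0]:
  t=0 PE[0][0]: acc=12 h=6 v=2
  t=1 PE[0][0]: acc=47 h=7 v=5

PE[0][0].acc = 47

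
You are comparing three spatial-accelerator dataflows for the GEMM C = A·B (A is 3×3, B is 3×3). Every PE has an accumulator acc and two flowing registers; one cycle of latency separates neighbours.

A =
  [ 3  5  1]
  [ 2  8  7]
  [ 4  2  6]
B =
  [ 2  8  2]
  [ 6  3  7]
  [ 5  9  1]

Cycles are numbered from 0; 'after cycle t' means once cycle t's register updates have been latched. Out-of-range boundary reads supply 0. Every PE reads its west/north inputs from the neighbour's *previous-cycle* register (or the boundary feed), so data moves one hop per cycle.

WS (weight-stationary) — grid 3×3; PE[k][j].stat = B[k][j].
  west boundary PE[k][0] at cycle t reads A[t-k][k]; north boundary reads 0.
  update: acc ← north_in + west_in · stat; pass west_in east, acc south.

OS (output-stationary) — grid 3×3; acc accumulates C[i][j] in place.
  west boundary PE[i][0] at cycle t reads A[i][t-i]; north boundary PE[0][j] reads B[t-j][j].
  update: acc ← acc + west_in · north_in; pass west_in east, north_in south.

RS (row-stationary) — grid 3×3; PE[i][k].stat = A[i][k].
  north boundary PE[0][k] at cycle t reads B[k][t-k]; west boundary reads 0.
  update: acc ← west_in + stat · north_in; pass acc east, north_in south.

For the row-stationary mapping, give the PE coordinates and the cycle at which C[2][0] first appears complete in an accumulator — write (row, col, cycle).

RS: C[2][0] accumulates in PE[2][2]:
  after 0 — PE[2][2] acc=0, pass-E 0, pass-S 0
  after 1 — PE[2][2] acc=0, pass-E 0, pass-S 0
  after 2 — PE[2][2] acc=0, pass-E 0, pass-S 0
  after 3 — PE[2][2] acc=0, pass-E 0, pass-S 0
  after 4 — PE[2][2] acc=50, pass-E 50, pass-S 5

(row, col, cycle) = (2, 2, 4)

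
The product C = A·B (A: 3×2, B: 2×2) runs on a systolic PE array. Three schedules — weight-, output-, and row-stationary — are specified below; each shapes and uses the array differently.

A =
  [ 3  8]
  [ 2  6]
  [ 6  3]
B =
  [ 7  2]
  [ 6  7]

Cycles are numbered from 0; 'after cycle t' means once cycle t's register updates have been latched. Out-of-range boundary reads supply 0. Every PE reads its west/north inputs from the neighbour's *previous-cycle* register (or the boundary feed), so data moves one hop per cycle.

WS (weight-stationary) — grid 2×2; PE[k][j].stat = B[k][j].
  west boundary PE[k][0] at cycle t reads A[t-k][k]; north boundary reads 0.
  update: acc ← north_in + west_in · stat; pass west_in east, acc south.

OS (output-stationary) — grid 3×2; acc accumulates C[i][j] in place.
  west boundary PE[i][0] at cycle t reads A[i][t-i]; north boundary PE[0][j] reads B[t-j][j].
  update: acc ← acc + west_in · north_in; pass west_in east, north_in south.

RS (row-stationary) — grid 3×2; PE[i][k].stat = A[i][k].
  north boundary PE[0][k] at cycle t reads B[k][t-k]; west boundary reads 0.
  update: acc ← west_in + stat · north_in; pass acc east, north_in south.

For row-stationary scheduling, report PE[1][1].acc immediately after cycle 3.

Tracing RS — 3×2 array, target PE[1][1]:
  cycle 0: PE[0][1] → acc 0, east 0, south 0
  cycle 0: PE[1][0] → acc 0, east 0, south 0
  cycle 0: PE[1][1] → acc 0, east 0, south 0
  cycle 1: PE[0][1] → acc 69, east 69, south 6
  cycle 1: PE[1][0] → acc 14, east 14, south 7
  cycle 1: PE[1][1] → acc 0, east 0, south 0
  cycle 2: PE[0][1] → acc 62, east 62, south 7
  cycle 2: PE[1][0] → acc 4, east 4, south 2
  cycle 2: PE[1][1] → acc 50, east 50, south 6
  cycle 3: PE[0][1] → acc 0, east 0, south 0
  cycle 3: PE[1][0] → acc 0, east 0, south 0
  cycle 3: PE[1][1] → acc 46, east 46, south 7

PE[1][1].acc = 46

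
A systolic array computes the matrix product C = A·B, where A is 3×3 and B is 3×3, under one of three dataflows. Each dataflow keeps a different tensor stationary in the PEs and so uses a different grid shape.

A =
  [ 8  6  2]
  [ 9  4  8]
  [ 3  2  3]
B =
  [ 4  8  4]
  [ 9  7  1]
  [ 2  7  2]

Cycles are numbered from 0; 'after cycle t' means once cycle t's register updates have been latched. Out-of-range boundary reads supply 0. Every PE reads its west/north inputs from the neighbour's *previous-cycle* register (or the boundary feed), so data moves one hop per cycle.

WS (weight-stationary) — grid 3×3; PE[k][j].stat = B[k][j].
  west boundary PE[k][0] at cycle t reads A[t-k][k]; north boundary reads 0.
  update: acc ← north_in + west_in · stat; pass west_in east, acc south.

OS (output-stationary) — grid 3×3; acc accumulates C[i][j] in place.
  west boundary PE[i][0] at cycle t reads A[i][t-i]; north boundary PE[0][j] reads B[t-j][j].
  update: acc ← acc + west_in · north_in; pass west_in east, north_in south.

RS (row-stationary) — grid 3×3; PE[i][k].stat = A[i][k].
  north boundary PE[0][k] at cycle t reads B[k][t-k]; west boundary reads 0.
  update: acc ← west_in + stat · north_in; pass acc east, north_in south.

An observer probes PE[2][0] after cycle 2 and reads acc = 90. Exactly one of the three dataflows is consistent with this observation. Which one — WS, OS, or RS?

dataflow = WS

Under WS (3×3), PE[2][0]:
  0: (2,0).acc=0  regs=<0,0>
  1: (2,0).acc=0  regs=<0,0>
  2: (2,0).acc=90  regs=<2,90>
Under OS (3×3), PE[2][0]:
  0: (2,0).acc=0  regs=<0,0>
  1: (2,0).acc=0  regs=<0,0>
  2: (2,0).acc=12  regs=<3,4>
Under RS (3×3), PE[2][0]:
  0: (2,0).acc=0  regs=<0,0>
  1: (2,0).acc=0  regs=<0,0>
  2: (2,0).acc=12  regs=<12,4>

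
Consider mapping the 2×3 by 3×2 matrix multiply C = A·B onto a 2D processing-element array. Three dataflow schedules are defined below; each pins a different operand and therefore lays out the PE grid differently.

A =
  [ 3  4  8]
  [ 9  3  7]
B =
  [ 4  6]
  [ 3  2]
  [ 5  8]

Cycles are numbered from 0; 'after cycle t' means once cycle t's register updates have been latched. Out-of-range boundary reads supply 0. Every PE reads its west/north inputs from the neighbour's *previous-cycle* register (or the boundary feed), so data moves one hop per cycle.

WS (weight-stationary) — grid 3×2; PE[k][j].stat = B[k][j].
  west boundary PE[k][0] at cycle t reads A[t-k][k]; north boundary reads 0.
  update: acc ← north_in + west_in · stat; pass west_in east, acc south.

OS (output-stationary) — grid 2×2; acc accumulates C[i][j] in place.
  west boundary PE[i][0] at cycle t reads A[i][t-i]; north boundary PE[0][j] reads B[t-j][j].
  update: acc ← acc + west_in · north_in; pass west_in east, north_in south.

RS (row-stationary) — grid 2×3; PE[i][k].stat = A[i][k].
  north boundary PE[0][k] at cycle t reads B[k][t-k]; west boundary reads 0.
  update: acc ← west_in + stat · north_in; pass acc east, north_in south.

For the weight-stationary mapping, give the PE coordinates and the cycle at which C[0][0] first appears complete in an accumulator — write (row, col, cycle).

WS: C[0][0] accumulates in PE[2][0]:
  after 0 — PE[2][0] acc=0, pass-E 0, pass-S 0
  after 1 — PE[2][0] acc=0, pass-E 0, pass-S 0
  after 2 — PE[2][0] acc=64, pass-E 8, pass-S 64

(row, col, cycle) = (2, 0, 2)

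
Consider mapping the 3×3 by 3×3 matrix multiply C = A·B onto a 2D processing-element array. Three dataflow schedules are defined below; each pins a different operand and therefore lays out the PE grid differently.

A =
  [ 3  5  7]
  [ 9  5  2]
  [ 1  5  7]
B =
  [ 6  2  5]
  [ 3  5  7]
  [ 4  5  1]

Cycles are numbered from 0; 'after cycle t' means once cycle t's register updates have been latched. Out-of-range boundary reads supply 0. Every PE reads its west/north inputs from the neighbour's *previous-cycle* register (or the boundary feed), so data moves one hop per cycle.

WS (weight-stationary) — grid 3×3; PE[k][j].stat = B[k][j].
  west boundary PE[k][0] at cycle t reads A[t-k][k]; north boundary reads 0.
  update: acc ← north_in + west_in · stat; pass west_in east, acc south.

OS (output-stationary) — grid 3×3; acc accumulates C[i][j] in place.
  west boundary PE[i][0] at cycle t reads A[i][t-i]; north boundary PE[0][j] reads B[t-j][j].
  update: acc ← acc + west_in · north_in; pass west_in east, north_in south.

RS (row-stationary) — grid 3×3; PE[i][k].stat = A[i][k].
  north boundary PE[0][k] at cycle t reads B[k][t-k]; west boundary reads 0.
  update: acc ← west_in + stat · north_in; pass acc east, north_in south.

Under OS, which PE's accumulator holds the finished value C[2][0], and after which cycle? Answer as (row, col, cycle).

OS — PE[2][0] is where C[2][0] collects:
  @0  [2,0]  acc 0  |  →0  ↓0
  @1  [2,0]  acc 0  |  →0  ↓0
  @2  [2,0]  acc 6  |  →1  ↓6
  @3  [2,0]  acc 21  |  →5  ↓3
  @4  [2,0]  acc 49  |  →7  ↓4

(row, col, cycle) = (2, 0, 4)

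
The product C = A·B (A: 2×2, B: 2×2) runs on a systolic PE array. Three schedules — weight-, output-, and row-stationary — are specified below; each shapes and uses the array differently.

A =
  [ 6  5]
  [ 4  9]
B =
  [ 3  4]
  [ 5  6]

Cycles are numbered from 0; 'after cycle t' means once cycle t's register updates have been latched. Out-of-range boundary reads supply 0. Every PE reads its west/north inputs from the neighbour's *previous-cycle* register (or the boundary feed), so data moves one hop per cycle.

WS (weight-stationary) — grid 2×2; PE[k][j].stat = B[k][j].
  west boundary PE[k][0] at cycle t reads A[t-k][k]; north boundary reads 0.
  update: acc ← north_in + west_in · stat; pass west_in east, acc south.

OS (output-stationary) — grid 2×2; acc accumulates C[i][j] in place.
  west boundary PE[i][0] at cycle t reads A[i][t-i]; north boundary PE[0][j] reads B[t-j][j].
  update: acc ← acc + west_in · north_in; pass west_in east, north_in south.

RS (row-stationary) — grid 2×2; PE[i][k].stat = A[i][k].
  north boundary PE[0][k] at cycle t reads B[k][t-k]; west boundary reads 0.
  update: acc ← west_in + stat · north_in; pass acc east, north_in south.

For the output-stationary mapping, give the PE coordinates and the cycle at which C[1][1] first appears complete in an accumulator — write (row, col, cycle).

(row, col, cycle) = (1, 1, 3)

Under OS, C[1][1] lands at PE[1][1]:
  step 0 · PE1,1: acc=0; fwd→0 fwd↓0
  step 1 · PE1,1: acc=0; fwd→0 fwd↓0
  step 2 · PE1,1: acc=16; fwd→4 fwd↓4
  step 3 · PE1,1: acc=70; fwd→9 fwd↓6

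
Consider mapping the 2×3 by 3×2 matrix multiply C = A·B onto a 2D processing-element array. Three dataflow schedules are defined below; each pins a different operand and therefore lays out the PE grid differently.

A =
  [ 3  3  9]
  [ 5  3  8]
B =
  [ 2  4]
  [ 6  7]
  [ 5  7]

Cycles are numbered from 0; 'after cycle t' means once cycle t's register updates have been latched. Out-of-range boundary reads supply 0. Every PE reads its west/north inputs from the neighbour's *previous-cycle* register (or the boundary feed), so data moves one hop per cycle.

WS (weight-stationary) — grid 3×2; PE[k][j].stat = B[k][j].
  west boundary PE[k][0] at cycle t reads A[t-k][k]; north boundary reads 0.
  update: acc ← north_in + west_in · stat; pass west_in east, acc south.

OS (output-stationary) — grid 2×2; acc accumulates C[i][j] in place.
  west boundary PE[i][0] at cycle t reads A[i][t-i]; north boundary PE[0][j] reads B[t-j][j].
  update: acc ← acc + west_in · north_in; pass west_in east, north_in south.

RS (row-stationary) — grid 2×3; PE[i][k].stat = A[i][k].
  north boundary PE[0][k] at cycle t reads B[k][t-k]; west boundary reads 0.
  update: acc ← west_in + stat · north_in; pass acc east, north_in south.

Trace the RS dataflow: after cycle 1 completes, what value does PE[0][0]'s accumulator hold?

PE[0][0].acc = 12

RS (2×3). Following PE[0][0] plus its west/north inputs:
  cycle 0: PE[0][0] → acc 6, east 6, south 2
  cycle 1: PE[0][0] → acc 12, east 12, south 4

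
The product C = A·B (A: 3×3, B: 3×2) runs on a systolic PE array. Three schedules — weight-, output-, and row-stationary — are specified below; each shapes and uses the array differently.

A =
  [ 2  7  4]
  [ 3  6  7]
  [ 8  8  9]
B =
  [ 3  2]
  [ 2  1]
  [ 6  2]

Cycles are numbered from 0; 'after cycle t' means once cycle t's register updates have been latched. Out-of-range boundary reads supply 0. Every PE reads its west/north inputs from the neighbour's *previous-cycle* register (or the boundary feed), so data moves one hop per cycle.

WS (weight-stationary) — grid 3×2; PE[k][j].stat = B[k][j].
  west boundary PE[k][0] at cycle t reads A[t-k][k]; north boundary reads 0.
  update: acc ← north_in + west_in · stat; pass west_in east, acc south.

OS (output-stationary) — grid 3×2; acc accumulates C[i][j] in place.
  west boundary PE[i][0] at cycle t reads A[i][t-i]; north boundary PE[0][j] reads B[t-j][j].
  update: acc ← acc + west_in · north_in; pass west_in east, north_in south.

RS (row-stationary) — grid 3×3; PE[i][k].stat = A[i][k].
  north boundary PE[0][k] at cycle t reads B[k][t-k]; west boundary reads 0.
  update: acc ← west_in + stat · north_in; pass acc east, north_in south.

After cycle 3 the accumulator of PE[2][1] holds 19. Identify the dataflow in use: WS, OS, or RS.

dataflow = WS

Under WS (3×2), PE[2][1]:
  c0 r2c1: 0 / 0 / 0
  c1 r2c1: 0 / 0 / 0
  c2 r2c1: 0 / 0 / 0
  c3 r2c1: 19 / 4 / 19
Under OS (3×2), PE[2][1]:
  c0 r2c1: 0 / 0 / 0
  c1 r2c1: 0 / 0 / 0
  c2 r2c1: 0 / 0 / 0
  c3 r2c1: 16 / 8 / 2
Under RS (3×3), PE[2][1]:
  c0 r2c1: 0 / 0 / 0
  c1 r2c1: 0 / 0 / 0
  c2 r2c1: 0 / 0 / 0
  c3 r2c1: 40 / 40 / 2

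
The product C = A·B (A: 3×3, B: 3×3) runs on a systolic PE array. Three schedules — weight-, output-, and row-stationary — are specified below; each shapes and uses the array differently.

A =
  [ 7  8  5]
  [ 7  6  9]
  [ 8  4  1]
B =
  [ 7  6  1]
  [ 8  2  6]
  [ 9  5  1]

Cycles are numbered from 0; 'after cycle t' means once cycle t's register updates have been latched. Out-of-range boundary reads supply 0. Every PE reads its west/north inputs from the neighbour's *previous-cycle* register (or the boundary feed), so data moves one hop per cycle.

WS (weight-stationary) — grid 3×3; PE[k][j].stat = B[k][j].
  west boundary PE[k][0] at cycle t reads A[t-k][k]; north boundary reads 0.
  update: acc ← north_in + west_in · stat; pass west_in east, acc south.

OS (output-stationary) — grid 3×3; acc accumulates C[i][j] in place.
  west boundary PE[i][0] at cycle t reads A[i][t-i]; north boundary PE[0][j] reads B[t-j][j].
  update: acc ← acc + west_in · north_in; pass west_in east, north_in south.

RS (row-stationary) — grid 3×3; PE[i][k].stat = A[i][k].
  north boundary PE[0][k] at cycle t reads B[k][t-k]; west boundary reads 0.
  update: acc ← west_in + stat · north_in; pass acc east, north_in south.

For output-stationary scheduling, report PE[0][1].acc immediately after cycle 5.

OS 3×3: PE[0][1] cycle-by-cycle (with neighbour feeds):
  c0 r0c0: 49 / 7 / 7
  c0 r0c1: 0 / 0 / 0
  c1 r0c0: 113 / 8 / 8
  c1 r0c1: 42 / 7 / 6
  c2 r0c0: 158 / 5 / 9
  c2 r0c1: 58 / 8 / 2
  c3 r0c0: 158 / 0 / 0
  c3 r0c1: 83 / 5 / 5
  c4 r0c0: 158 / 0 / 0
  c4 r0c1: 83 / 0 / 0
  c5 r0c0: 158 / 0 / 0
  c5 r0c1: 83 / 0 / 0

PE[0][1].acc = 83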